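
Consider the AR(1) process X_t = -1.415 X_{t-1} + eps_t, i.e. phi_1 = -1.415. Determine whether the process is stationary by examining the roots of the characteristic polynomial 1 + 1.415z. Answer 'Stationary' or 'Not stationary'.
\text{Not stationary}

The AR(p) characteristic polynomial is P(z) = 1 + 1.415z.
Stationarity requires all roots to lie outside the unit circle, i.e. |z| > 1 for every root.
This is linear in z: 1 + (1.415) z = 0  =>  z = -1/(1.415) = -0.706714,  |z| = 0.706714.
Moduli of all roots: 0.7067.
All moduli strictly greater than 1? No.
Verdict: Not stationary.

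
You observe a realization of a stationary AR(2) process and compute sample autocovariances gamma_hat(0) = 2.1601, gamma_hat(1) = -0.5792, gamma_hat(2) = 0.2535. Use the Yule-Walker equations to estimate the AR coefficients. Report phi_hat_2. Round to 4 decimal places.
\hat\phi_{2} = 0.0490

The Yule-Walker equations for an AR(p) process read, in matrix form,
  Gamma_p phi = r_p,   with   (Gamma_p)_{ij} = gamma(|i - j|),
                       (r_p)_i = gamma(i),   i,j = 1..p.
Substitute the sample gammas (Toeplitz matrix and right-hand side of size 2):
  Gamma_p = [[2.1601, -0.5792], [-0.5792, 2.1601]]
  r_p     = [-0.5792, 0.2535]
Written out:
  2.1601 phi_1 - 0.5792 phi_2 = -0.5792
  -0.5792 phi_1 + 2.1601 phi_2 = 0.2535
Solve by Cramer's rule:
  det = gamma(0)^2 - gamma(1)^2 = (2.1601)^2 - (-0.5792)^2 = 4.66603201 - 0.33547264 = 4.33055937
  phi_hat_1 = [gamma(1) gamma(0) - gamma(1) gamma(2)] / det = [(-0.5792)(2.1601) - (-0.5792)(0.2535)] / 4.33055937 = -1.10430272 / 4.33055937 = -0.255
  phi_hat_2 = [gamma(0) gamma(2) - gamma(1)^2] / det = [(2.1601)(0.2535) - (-0.5792)^2] / 4.33055937 = 0.21211271 / 4.33055937 = 0.049
So phi_hat = [-0.2550, 0.0490].
Therefore phi_hat_2 = 0.0490.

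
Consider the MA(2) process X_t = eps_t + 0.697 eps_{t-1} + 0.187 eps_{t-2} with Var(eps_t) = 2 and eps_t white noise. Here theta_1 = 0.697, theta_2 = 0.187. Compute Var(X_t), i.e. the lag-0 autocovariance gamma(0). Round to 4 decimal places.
\gamma(0) = 3.0416

For an MA(q) process X_t = eps_t + sum_i theta_i eps_{t-i} with
Var(eps_t) = sigma^2, the variance is
  gamma(0) = sigma^2 * (1 + sum_i theta_i^2).
  sum_i theta_i^2 = (0.697)^2 + (0.187)^2 = 0.485809 + 0.034969 = 0.520778.
  gamma(0) = 2 * (1 + 0.520778) = 2 * 1.520778 = 3.041556, which rounds to 3.0416.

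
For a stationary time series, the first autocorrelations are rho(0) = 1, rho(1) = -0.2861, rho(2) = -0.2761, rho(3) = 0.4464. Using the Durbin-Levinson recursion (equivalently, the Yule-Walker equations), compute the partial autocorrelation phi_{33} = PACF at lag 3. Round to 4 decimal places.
\phi_{33} = 0.2891

The PACF at lag k is phi_{kk}, the last component of the solution
to the Yule-Walker system G_k phi = r_k where
  (G_k)_{ij} = rho(|i - j|), (r_k)_i = rho(i), i,j = 1..k.
Equivalently, Durbin-Levinson gives phi_{kk} iteratively:
  phi_{11} = rho(1)
  phi_{kk} = [rho(k) - sum_{j=1..k-1} phi_{k-1,j} rho(k-j)]
            / [1 - sum_{j=1..k-1} phi_{k-1,j} rho(j)],
  phi_{k,j} = phi_{k-1,j} - phi_{kk} phi_{k-1,k-j},  j = 1..k-1.
Step k = 1:
  phi_11 = rho(1) = -0.2861.
Step k = 2:
  phi_22 = [rho(2) - phi_11 rho(1)] / [1 - phi_11 rho(1)] = [-0.2761 - (-0.2861)(-0.2861)] / [1 - (-0.2861)(-0.2861)]
         = -0.35795321 / 0.91814679 = -0.389865.
  Update: phi_21 = phi_11 - phi_22 phi_11 = -0.2861 - (-0.389865)(-0.2861) = -0.39764.
Step k = 3:
  phi_33 = [rho(3) - phi_21 rho(2) - phi_22 rho(1)] / [1 - phi_21 rho(1) - phi_22 rho(2)]
    numerator   = 0.4464 - (-0.39764)(-0.2761) - (-0.389865)(-0.2861) = 0.22507115
    denominator = 1 - (-0.39764)(-0.2861) - (-0.389865)(-0.2761) = 0.7785934
  phi_33 = 0.22507115 / 0.7785934 = 0.2891.
Therefore phi_{33} = 0.2891.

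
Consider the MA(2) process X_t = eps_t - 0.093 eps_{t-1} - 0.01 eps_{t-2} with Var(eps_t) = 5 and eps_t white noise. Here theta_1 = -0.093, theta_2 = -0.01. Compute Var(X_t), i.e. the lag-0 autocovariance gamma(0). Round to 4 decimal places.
\gamma(0) = 5.0437

For an MA(q) process X_t = eps_t + sum_i theta_i eps_{t-i} with
Var(eps_t) = sigma^2, the variance is
  gamma(0) = sigma^2 * (1 + sum_i theta_i^2).
  sum_i theta_i^2 = (-0.093)^2 + (-0.01)^2 = 0.008649 + 0.0001 = 0.008749.
  gamma(0) = 5 * (1 + 0.008749) = 5 * 1.008749 = 5.043745, which rounds to 5.0437.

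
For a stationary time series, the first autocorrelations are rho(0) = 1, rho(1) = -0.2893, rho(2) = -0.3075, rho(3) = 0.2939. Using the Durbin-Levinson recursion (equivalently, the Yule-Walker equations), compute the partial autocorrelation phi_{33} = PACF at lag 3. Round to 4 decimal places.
\phi_{33} = 0.0580

The PACF at lag k is phi_{kk}, the last component of the solution
to the Yule-Walker system G_k phi = r_k where
  (G_k)_{ij} = rho(|i - j|), (r_k)_i = rho(i), i,j = 1..k.
Equivalently, Durbin-Levinson gives phi_{kk} iteratively:
  phi_{11} = rho(1)
  phi_{kk} = [rho(k) - sum_{j=1..k-1} phi_{k-1,j} rho(k-j)]
            / [1 - sum_{j=1..k-1} phi_{k-1,j} rho(j)],
  phi_{k,j} = phi_{k-1,j} - phi_{kk} phi_{k-1,k-j},  j = 1..k-1.
Step k = 1:
  phi_11 = rho(1) = -0.2893.
Step k = 2:
  phi_22 = [rho(2) - phi_11 rho(1)] / [1 - phi_11 rho(1)] = [-0.3075 - (-0.2893)(-0.2893)] / [1 - (-0.2893)(-0.2893)]
         = -0.39119449 / 0.91630551 = -0.426926.
  Update: phi_21 = phi_11 - phi_22 phi_11 = -0.2893 - (-0.426926)(-0.2893) = -0.41281.
Step k = 3:
  phi_33 = [rho(3) - phi_21 rho(2) - phi_22 rho(1)] / [1 - phi_21 rho(1) - phi_22 rho(2)]
    numerator   = 0.2939 - (-0.41281)(-0.3075) - (-0.426926)(-0.2893) = 0.04345139
    denominator = 1 - (-0.41281)(-0.2893) - (-0.426926)(-0.3075) = 0.74929448
  phi_33 = 0.04345139 / 0.74929448 = 0.058.
Therefore phi_{33} = 0.0580.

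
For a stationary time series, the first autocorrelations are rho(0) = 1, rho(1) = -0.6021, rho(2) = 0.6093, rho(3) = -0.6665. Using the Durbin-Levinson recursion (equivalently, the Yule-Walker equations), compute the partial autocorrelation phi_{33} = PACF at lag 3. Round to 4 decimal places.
\phi_{33} = -0.3849

The PACF at lag k is phi_{kk}, the last component of the solution
to the Yule-Walker system G_k phi = r_k where
  (G_k)_{ij} = rho(|i - j|), (r_k)_i = rho(i), i,j = 1..k.
Equivalently, Durbin-Levinson gives phi_{kk} iteratively:
  phi_{11} = rho(1)
  phi_{kk} = [rho(k) - sum_{j=1..k-1} phi_{k-1,j} rho(k-j)]
            / [1 - sum_{j=1..k-1} phi_{k-1,j} rho(j)],
  phi_{k,j} = phi_{k-1,j} - phi_{kk} phi_{k-1,k-j},  j = 1..k-1.
Step k = 1:
  phi_11 = rho(1) = -0.6021.
Step k = 2:
  phi_22 = [rho(2) - phi_11 rho(1)] / [1 - phi_11 rho(1)] = [0.6093 - (-0.6021)(-0.6021)] / [1 - (-0.6021)(-0.6021)]
         = 0.24677559 / 0.63747559 = 0.387114.
  Update: phi_21 = phi_11 - phi_22 phi_11 = -0.6021 - (0.387114)(-0.6021) = -0.369019.
Step k = 3:
  phi_33 = [rho(3) - phi_21 rho(2) - phi_22 rho(1)] / [1 - phi_21 rho(1) - phi_22 rho(2)]
    numerator   = -0.6665 - (-0.369019)(0.6093) - (0.387114)(-0.6021) = -0.20857564
    denominator = 1 - (-0.369019)(-0.6021) - (0.387114)(0.6093) = 0.54194536
  phi_33 = -0.20857564 / 0.54194536 = -0.3849.
Therefore phi_{33} = -0.3849.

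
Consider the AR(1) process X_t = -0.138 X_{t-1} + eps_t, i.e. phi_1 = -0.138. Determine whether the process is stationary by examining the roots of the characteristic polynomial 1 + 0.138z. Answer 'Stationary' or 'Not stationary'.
\text{Stationary}

The AR(p) characteristic polynomial is P(z) = 1 + 0.138z.
Stationarity requires all roots to lie outside the unit circle, i.e. |z| > 1 for every root.
This is linear in z: 1 + (0.138) z = 0  =>  z = -1/(0.138) = -7.246377,  |z| = 7.246377.
Moduli of all roots: 7.2464.
All moduli strictly greater than 1? Yes.
Verdict: Stationary.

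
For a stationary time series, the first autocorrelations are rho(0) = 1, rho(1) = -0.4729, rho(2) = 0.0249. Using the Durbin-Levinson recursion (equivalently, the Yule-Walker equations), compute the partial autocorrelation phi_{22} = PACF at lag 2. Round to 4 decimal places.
\phi_{22} = -0.2560

The PACF at lag k is phi_{kk}, the last component of the solution
to the Yule-Walker system G_k phi = r_k where
  (G_k)_{ij} = rho(|i - j|), (r_k)_i = rho(i), i,j = 1..k.
Equivalently, Durbin-Levinson gives phi_{kk} iteratively:
  phi_{11} = rho(1)
  phi_{kk} = [rho(k) - sum_{j=1..k-1} phi_{k-1,j} rho(k-j)]
            / [1 - sum_{j=1..k-1} phi_{k-1,j} rho(j)],
  phi_{k,j} = phi_{k-1,j} - phi_{kk} phi_{k-1,k-j},  j = 1..k-1.
Step k = 1:
  phi_11 = rho(1) = -0.4729.
Step k = 2:
  phi_22 = [rho(2) - phi_11 rho(1)] / [1 - phi_11 rho(1)] = [0.0249 - (-0.4729)(-0.4729)] / [1 - (-0.4729)(-0.4729)]
         = -0.19873441 / 0.77636559 = -0.256.
Therefore phi_{22} = -0.2560.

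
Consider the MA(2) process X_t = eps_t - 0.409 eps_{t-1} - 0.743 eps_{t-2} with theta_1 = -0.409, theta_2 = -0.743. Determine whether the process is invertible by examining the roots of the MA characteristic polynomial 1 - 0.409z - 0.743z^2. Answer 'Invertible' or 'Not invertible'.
\text{Not invertible}

The MA(q) characteristic polynomial is P(z) = 1 - 0.409z - 0.743z^2.
Invertibility requires all roots to lie outside the unit circle, i.e. |z| > 1 for every root.
Set 1 + (-0.409) z + (-0.743) z^2 = 0, i.e. a z^2 + b z + c = 0 with a = -0.743, b = -0.409, c = 1.
Discriminant D = b^2 - 4ac = (-0.409)^2 - 4*(-0.743)*1 = 0.167281 - (-2.972) = 3.139281.
D >= 0, so the roots are real: z = (-b +/- sqrt(D)) / (2a) = (0.409 +/- 1.771802) / (-1.486).
  z_1 = (0.409 + 1.771802) / (-1.486) = -1.4676,   |z_1| = 1.4676.
  z_2 = (0.409 - 1.771802) / (-1.486) = 0.9171,   |z_2| = 0.9171.
Moduli of all roots: 1.4676, 0.9171.
All moduli strictly greater than 1? No.
Verdict: Not invertible.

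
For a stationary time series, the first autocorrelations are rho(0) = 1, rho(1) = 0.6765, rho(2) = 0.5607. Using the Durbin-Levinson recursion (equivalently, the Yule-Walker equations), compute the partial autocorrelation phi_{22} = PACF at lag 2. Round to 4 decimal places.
\phi_{22} = 0.1900

The PACF at lag k is phi_{kk}, the last component of the solution
to the Yule-Walker system G_k phi = r_k where
  (G_k)_{ij} = rho(|i - j|), (r_k)_i = rho(i), i,j = 1..k.
Equivalently, Durbin-Levinson gives phi_{kk} iteratively:
  phi_{11} = rho(1)
  phi_{kk} = [rho(k) - sum_{j=1..k-1} phi_{k-1,j} rho(k-j)]
            / [1 - sum_{j=1..k-1} phi_{k-1,j} rho(j)],
  phi_{k,j} = phi_{k-1,j} - phi_{kk} phi_{k-1,k-j},  j = 1..k-1.
Step k = 1:
  phi_11 = rho(1) = 0.6765.
Step k = 2:
  phi_22 = [rho(2) - phi_11 rho(1)] / [1 - phi_11 rho(1)] = [0.5607 - (0.6765)(0.6765)] / [1 - (0.6765)(0.6765)]
         = 0.10304775 / 0.54234775 = 0.19.
Therefore phi_{22} = 0.1900.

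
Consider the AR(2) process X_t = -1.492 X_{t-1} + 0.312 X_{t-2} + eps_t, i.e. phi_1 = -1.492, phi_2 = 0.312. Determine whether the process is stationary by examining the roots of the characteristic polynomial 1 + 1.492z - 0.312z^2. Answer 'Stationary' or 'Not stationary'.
\text{Not stationary}

The AR(p) characteristic polynomial is P(z) = 1 + 1.492z - 0.312z^2.
Stationarity requires all roots to lie outside the unit circle, i.e. |z| > 1 for every root.
Set 1 + (1.492) z + (-0.312) z^2 = 0, i.e. a z^2 + b z + c = 0 with a = -0.312, b = 1.492, c = 1.
Discriminant D = b^2 - 4ac = (1.492)^2 - 4*(-0.312)*1 = 2.226064 - (-1.248) = 3.474064.
D >= 0, so the roots are real: z = (-b +/- sqrt(D)) / (2a) = (-1.492 +/- 1.863884) / (-0.624).
  z_1 = (-1.492 + 1.863884) / (-0.624) = -0.596,   |z_1| = 0.596.
  z_2 = (-1.492 - 1.863884) / (-0.624) = 5.378,   |z_2| = 5.378.
Moduli of all roots: 0.5960, 5.3780.
All moduli strictly greater than 1? No.
Verdict: Not stationary.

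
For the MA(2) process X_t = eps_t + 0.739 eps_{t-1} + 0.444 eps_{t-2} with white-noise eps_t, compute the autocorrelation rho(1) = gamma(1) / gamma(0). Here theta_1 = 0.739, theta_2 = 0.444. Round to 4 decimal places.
\rho(1) = 0.6121

For an MA(q) process with theta_0 = 1, the autocovariance is
  gamma(k) = sigma^2 * sum_{i=0..q-k} theta_i * theta_{i+k},
and rho(k) = gamma(k) / gamma(0). Sigma^2 cancels.
  numerator   = (1)*(0.739) + (0.739)*(0.444) = 1.067116.
  denominator = (1)^2 + (0.739)^2 + (0.444)^2 = 1.743257.
  rho(1) = 1.067116 / 1.743257 = 0.6121.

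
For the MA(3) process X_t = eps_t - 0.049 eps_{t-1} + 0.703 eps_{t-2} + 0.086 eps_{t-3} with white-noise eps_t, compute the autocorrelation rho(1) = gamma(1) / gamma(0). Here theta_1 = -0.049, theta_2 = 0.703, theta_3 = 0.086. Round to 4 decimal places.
\rho(1) = -0.0153

For an MA(q) process with theta_0 = 1, the autocovariance is
  gamma(k) = sigma^2 * sum_{i=0..q-k} theta_i * theta_{i+k},
and rho(k) = gamma(k) / gamma(0). Sigma^2 cancels.
  numerator   = (1)*(-0.049) + (-0.049)*(0.703) + (0.703)*(0.086) = -0.022989.
  denominator = (1)^2 + (-0.049)^2 + (0.703)^2 + (0.086)^2 = 1.504006.
  rho(1) = -0.022989 / 1.504006 = -0.0153.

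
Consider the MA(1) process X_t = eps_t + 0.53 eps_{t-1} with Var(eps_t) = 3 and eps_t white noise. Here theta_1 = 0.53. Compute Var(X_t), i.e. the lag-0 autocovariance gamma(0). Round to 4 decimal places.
\gamma(0) = 3.8427

For an MA(q) process X_t = eps_t + sum_i theta_i eps_{t-i} with
Var(eps_t) = sigma^2, the variance is
  gamma(0) = sigma^2 * (1 + sum_i theta_i^2).
  sum_i theta_i^2 = (0.53)^2 = 0.2809.
  gamma(0) = 3 * (1 + 0.2809) = 3 * 1.2809 = 3.8427.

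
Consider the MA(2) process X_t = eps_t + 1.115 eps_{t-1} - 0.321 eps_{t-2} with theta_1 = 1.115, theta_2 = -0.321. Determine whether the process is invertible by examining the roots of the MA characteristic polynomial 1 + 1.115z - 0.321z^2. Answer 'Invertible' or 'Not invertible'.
\text{Not invertible}

The MA(q) characteristic polynomial is P(z) = 1 + 1.115z - 0.321z^2.
Invertibility requires all roots to lie outside the unit circle, i.e. |z| > 1 for every root.
Set 1 + (1.115) z + (-0.321) z^2 = 0, i.e. a z^2 + b z + c = 0 with a = -0.321, b = 1.115, c = 1.
Discriminant D = b^2 - 4ac = (1.115)^2 - 4*(-0.321)*1 = 1.243225 - (-1.284) = 2.527225.
D >= 0, so the roots are real: z = (-b +/- sqrt(D)) / (2a) = (-1.115 +/- 1.589725) / (-0.642).
  z_1 = (-1.115 + 1.589725) / (-0.642) = -0.7394,   |z_1| = 0.7394.
  z_2 = (-1.115 - 1.589725) / (-0.642) = 4.213,   |z_2| = 4.213.
Moduli of all roots: 0.7394, 4.2130.
All moduli strictly greater than 1? No.
Verdict: Not invertible.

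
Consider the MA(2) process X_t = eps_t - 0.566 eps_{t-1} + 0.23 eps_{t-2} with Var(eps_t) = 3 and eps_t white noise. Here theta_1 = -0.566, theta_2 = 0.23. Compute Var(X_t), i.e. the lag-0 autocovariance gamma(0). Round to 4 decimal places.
\gamma(0) = 4.1198

For an MA(q) process X_t = eps_t + sum_i theta_i eps_{t-i} with
Var(eps_t) = sigma^2, the variance is
  gamma(0) = sigma^2 * (1 + sum_i theta_i^2).
  sum_i theta_i^2 = (-0.566)^2 + (0.23)^2 = 0.320356 + 0.0529 = 0.373256.
  gamma(0) = 3 * (1 + 0.373256) = 3 * 1.373256 = 4.119768, which rounds to 4.1198.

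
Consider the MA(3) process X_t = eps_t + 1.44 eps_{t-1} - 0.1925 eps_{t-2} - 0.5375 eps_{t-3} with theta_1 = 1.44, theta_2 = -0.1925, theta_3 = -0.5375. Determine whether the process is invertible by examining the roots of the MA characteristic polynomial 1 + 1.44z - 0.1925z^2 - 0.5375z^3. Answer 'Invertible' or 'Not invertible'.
\text{Not invertible}

The MA(q) characteristic polynomial is P(z) = 1 + 1.44z - 0.1925z^2 - 0.5375z^3.
Invertibility requires all roots to lie outside the unit circle, i.e. |z| > 1 for every root.
Degree 3: look for a simple real root z0 first, then factor out (1 - z/z0) and solve the remaining quadratic.
Testing z0 = -0.8: P(-0.8) = 1 + (1.44)(-0.8) + (-0.1925)(-0.8)^2 + (-0.5375)(-0.8)^3
  = 1 + (-1.152) + (-0.1232) + (0.2752) = 0.  So z_0 = -0.8 is a root, |z_0| = 0.8.
Divide out the factor (1 + 1.25 z) = (1 - z/z0) (since 1/z0 = -1.25):
  P(z) = (1 + 1.25 z)(1 + (0.19) z + (-0.43) z^2)
  [check: z-coef 0.19 - (-1.25) = 1.44; z^2-coef -0.43 - (-1.25)(0.19) = -0.1925; z^3-coef -(-1.25)(-0.43) = -0.5375.]
Remaining roots from the quadratic factor 1 + (0.19) z + (-0.43) z^2:
  Set 1 + (0.19) z + (-0.43) z^2 = 0, i.e. a z^2 + b z + c = 0 with a = -0.43, b = 0.19, c = 1.
  Discriminant D = b^2 - 4ac = (0.19)^2 - 4*(-0.43)*1 = 0.0361 - (-1.72) = 1.7561.
  D >= 0, so the roots are real: z = (-b +/- sqrt(D)) / (2a) = (-0.19 +/- 1.325179) / (-0.86).
    z_1 = (-0.19 + 1.325179) / (-0.86) = -1.32,   |z_1| = 1.32.
    z_2 = (-0.19 - 1.325179) / (-0.86) = 1.7618,   |z_2| = 1.7618.
Moduli of all roots: 0.8000, 1.3200, 1.7618.
All moduli strictly greater than 1? No.
Verdict: Not invertible.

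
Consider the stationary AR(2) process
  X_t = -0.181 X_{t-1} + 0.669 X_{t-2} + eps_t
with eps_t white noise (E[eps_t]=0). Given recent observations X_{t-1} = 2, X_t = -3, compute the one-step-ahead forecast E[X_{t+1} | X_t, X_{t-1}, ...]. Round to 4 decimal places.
E[X_{t+1} \mid \mathcal F_t] = 1.8810

For an AR(p) model X_t = c + sum_i phi_i X_{t-i} + eps_t, the
one-step-ahead conditional mean is
  E[X_{t+1} | X_t, ...] = c + sum_i phi_i X_{t+1-i}.
Substitute known values:
  E[X_{t+1} | ...] = (-0.181) * (-3) + (0.669) * (2)
                   = 1.8810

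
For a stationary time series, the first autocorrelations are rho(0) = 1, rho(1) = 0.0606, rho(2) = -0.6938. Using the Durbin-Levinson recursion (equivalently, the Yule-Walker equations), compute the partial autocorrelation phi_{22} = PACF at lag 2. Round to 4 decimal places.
\phi_{22} = -0.7000

The PACF at lag k is phi_{kk}, the last component of the solution
to the Yule-Walker system G_k phi = r_k where
  (G_k)_{ij} = rho(|i - j|), (r_k)_i = rho(i), i,j = 1..k.
Equivalently, Durbin-Levinson gives phi_{kk} iteratively:
  phi_{11} = rho(1)
  phi_{kk} = [rho(k) - sum_{j=1..k-1} phi_{k-1,j} rho(k-j)]
            / [1 - sum_{j=1..k-1} phi_{k-1,j} rho(j)],
  phi_{k,j} = phi_{k-1,j} - phi_{kk} phi_{k-1,k-j},  j = 1..k-1.
Step k = 1:
  phi_11 = rho(1) = 0.0606.
Step k = 2:
  phi_22 = [rho(2) - phi_11 rho(1)] / [1 - phi_11 rho(1)] = [-0.6938 - (0.0606)(0.0606)] / [1 - (0.0606)(0.0606)]
         = -0.69747236 / 0.99632764 = -0.7.
Therefore phi_{22} = -0.7000.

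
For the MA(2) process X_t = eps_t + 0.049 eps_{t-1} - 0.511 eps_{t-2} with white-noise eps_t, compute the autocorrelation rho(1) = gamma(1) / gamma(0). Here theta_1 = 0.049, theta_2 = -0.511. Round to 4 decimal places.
\rho(1) = 0.0190

For an MA(q) process with theta_0 = 1, the autocovariance is
  gamma(k) = sigma^2 * sum_{i=0..q-k} theta_i * theta_{i+k},
and rho(k) = gamma(k) / gamma(0). Sigma^2 cancels.
  numerator   = (1)*(0.049) + (0.049)*(-0.511) = 0.023961.
  denominator = (1)^2 + (0.049)^2 + (-0.511)^2 = 1.263522.
  rho(1) = 0.023961 / 1.263522 = 0.0190.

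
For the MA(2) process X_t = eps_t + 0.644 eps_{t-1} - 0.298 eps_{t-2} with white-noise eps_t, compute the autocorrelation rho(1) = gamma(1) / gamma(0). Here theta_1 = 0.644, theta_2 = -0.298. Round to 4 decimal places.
\rho(1) = 0.3007

For an MA(q) process with theta_0 = 1, the autocovariance is
  gamma(k) = sigma^2 * sum_{i=0..q-k} theta_i * theta_{i+k},
and rho(k) = gamma(k) / gamma(0). Sigma^2 cancels.
  numerator   = (1)*(0.644) + (0.644)*(-0.298) = 0.452088.
  denominator = (1)^2 + (0.644)^2 + (-0.298)^2 = 1.50354.
  rho(1) = 0.452088 / 1.50354 = 0.3007.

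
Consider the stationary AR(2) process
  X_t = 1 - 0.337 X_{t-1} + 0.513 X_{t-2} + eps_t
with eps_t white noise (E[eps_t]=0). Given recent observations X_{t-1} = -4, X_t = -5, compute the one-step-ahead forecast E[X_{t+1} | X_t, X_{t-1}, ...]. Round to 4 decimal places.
E[X_{t+1} \mid \mathcal F_t] = 0.6330

For an AR(p) model X_t = c + sum_i phi_i X_{t-i} + eps_t, the
one-step-ahead conditional mean is
  E[X_{t+1} | X_t, ...] = c + sum_i phi_i X_{t+1-i}.
Substitute known values:
  E[X_{t+1} | ...] = 1 + (-0.337) * (-5) + (0.513) * (-4)
                   = 0.6330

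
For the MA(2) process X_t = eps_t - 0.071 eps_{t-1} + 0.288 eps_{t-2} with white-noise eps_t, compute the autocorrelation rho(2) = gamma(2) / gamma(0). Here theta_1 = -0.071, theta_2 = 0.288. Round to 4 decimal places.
\rho(2) = 0.2647

For an MA(q) process with theta_0 = 1, the autocovariance is
  gamma(k) = sigma^2 * sum_{i=0..q-k} theta_i * theta_{i+k},
and rho(k) = gamma(k) / gamma(0). Sigma^2 cancels.
  numerator   = (1)*(0.288) = 0.288.
  denominator = (1)^2 + (-0.071)^2 + (0.288)^2 = 1.087985.
  rho(2) = 0.288 / 1.087985 = 0.2647.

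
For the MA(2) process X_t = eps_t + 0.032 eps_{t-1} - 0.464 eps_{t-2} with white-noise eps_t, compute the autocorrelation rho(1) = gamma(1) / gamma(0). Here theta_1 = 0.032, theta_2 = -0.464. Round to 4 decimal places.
\rho(1) = 0.0141

For an MA(q) process with theta_0 = 1, the autocovariance is
  gamma(k) = sigma^2 * sum_{i=0..q-k} theta_i * theta_{i+k},
and rho(k) = gamma(k) / gamma(0). Sigma^2 cancels.
  numerator   = (1)*(0.032) + (0.032)*(-0.464) = 0.017152.
  denominator = (1)^2 + (0.032)^2 + (-0.464)^2 = 1.21632.
  rho(1) = 0.017152 / 1.21632 = 0.0141.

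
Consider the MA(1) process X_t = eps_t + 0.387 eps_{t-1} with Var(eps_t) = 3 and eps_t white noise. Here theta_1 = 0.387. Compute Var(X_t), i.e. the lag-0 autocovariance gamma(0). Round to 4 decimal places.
\gamma(0) = 3.4493

For an MA(q) process X_t = eps_t + sum_i theta_i eps_{t-i} with
Var(eps_t) = sigma^2, the variance is
  gamma(0) = sigma^2 * (1 + sum_i theta_i^2).
  sum_i theta_i^2 = (0.387)^2 = 0.149769.
  gamma(0) = 3 * (1 + 0.149769) = 3 * 1.149769 = 3.449307, which rounds to 3.4493.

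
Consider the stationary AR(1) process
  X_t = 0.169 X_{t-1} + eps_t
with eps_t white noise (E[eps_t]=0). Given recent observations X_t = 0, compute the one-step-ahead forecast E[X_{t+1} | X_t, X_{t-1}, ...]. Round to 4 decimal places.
E[X_{t+1} \mid \mathcal F_t] = 0.0000

For an AR(p) model X_t = c + sum_i phi_i X_{t-i} + eps_t, the
one-step-ahead conditional mean is
  E[X_{t+1} | X_t, ...] = c + sum_i phi_i X_{t+1-i}.
Substitute known values:
  E[X_{t+1} | ...] = (0.169) * (0)
                   = 0.0000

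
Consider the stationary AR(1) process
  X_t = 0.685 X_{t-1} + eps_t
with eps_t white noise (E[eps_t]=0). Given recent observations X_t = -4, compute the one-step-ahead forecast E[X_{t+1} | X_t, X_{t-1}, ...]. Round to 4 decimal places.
E[X_{t+1} \mid \mathcal F_t] = -2.7400

For an AR(p) model X_t = c + sum_i phi_i X_{t-i} + eps_t, the
one-step-ahead conditional mean is
  E[X_{t+1} | X_t, ...] = c + sum_i phi_i X_{t+1-i}.
Substitute known values:
  E[X_{t+1} | ...] = (0.685) * (-4)
                   = -2.7400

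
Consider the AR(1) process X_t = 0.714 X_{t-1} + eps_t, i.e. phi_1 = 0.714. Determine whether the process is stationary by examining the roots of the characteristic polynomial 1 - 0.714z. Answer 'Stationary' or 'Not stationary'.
\text{Stationary}

The AR(p) characteristic polynomial is P(z) = 1 - 0.714z.
Stationarity requires all roots to lie outside the unit circle, i.e. |z| > 1 for every root.
This is linear in z: 1 + (-0.714) z = 0  =>  z = -1/(-0.714) = 1.40056,  |z| = 1.40056.
Moduli of all roots: 1.4006.
All moduli strictly greater than 1? Yes.
Verdict: Stationary.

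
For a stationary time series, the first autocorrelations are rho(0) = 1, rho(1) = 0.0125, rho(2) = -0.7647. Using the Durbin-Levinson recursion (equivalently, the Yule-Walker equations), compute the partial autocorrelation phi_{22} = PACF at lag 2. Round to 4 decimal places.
\phi_{22} = -0.7650

The PACF at lag k is phi_{kk}, the last component of the solution
to the Yule-Walker system G_k phi = r_k where
  (G_k)_{ij} = rho(|i - j|), (r_k)_i = rho(i), i,j = 1..k.
Equivalently, Durbin-Levinson gives phi_{kk} iteratively:
  phi_{11} = rho(1)
  phi_{kk} = [rho(k) - sum_{j=1..k-1} phi_{k-1,j} rho(k-j)]
            / [1 - sum_{j=1..k-1} phi_{k-1,j} rho(j)],
  phi_{k,j} = phi_{k-1,j} - phi_{kk} phi_{k-1,k-j},  j = 1..k-1.
Step k = 1:
  phi_11 = rho(1) = 0.0125.
Step k = 2:
  phi_22 = [rho(2) - phi_11 rho(1)] / [1 - phi_11 rho(1)] = [-0.7647 - (0.0125)(0.0125)] / [1 - (0.0125)(0.0125)]
         = -0.76485625 / 0.99984375 = -0.765.
Therefore phi_{22} = -0.7650.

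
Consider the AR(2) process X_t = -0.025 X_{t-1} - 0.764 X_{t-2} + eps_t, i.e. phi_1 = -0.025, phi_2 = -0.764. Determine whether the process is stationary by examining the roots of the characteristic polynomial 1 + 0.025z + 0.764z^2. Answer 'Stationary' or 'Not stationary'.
\text{Stationary}

The AR(p) characteristic polynomial is P(z) = 1 + 0.025z + 0.764z^2.
Stationarity requires all roots to lie outside the unit circle, i.e. |z| > 1 for every root.
Set 1 + (0.025) z + (0.764) z^2 = 0, i.e. a z^2 + b z + c = 0 with a = 0.764, b = 0.025, c = 1.
Discriminant D = b^2 - 4ac = (0.025)^2 - 4*(0.764)*1 = 0.000625 - (3.056) = -3.055375.
D < 0, so the roots are the complex-conjugate pair z = (-b +/- i sqrt(-D)) / (2a) = -0.0164 +/- 1.144i.
For a conjugate pair |z|^2 = z * conj(z) = (product of roots) = c/a = 1/(0.764) = 1.308901, so |z| = sqrt(1.308901) = 1.1441 for both roots.
Moduli of all roots: 1.1441, 1.1441.
All moduli strictly greater than 1? Yes.
Verdict: Stationary.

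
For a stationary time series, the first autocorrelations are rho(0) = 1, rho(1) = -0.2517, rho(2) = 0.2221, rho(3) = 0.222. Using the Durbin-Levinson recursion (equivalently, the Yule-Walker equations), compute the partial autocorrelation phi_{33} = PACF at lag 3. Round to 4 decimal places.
\phi_{33} = 0.3420

The PACF at lag k is phi_{kk}, the last component of the solution
to the Yule-Walker system G_k phi = r_k where
  (G_k)_{ij} = rho(|i - j|), (r_k)_i = rho(i), i,j = 1..k.
Equivalently, Durbin-Levinson gives phi_{kk} iteratively:
  phi_{11} = rho(1)
  phi_{kk} = [rho(k) - sum_{j=1..k-1} phi_{k-1,j} rho(k-j)]
            / [1 - sum_{j=1..k-1} phi_{k-1,j} rho(j)],
  phi_{k,j} = phi_{k-1,j} - phi_{kk} phi_{k-1,k-j},  j = 1..k-1.
Step k = 1:
  phi_11 = rho(1) = -0.2517.
Step k = 2:
  phi_22 = [rho(2) - phi_11 rho(1)] / [1 - phi_11 rho(1)] = [0.2221 - (-0.2517)(-0.2517)] / [1 - (-0.2517)(-0.2517)]
         = 0.15874711 / 0.93664711 = 0.169484.
  Update: phi_21 = phi_11 - phi_22 phi_11 = -0.2517 - (0.169484)(-0.2517) = -0.209041.
Step k = 3:
  phi_33 = [rho(3) - phi_21 rho(2) - phi_22 rho(1)] / [1 - phi_21 rho(1) - phi_22 rho(2)]
    numerator   = 0.222 - (-0.209041)(0.2221) - (0.169484)(-0.2517) = 0.31108719
    denominator = 1 - (-0.209041)(-0.2517) - (0.169484)(0.2221) = 0.90974195
  phi_33 = 0.31108719 / 0.90974195 = 0.342.
Therefore phi_{33} = 0.3420.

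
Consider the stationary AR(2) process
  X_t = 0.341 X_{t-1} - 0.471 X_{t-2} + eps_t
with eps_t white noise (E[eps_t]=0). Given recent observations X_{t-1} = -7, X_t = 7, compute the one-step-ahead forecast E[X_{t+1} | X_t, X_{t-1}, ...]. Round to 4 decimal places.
E[X_{t+1} \mid \mathcal F_t] = 5.6840

For an AR(p) model X_t = c + sum_i phi_i X_{t-i} + eps_t, the
one-step-ahead conditional mean is
  E[X_{t+1} | X_t, ...] = c + sum_i phi_i X_{t+1-i}.
Substitute known values:
  E[X_{t+1} | ...] = (0.341) * (7) + (-0.471) * (-7)
                   = 5.6840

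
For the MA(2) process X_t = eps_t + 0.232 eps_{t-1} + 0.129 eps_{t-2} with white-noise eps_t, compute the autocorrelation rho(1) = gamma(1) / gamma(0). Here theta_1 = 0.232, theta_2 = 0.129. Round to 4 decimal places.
\rho(1) = 0.2447

For an MA(q) process with theta_0 = 1, the autocovariance is
  gamma(k) = sigma^2 * sum_{i=0..q-k} theta_i * theta_{i+k},
and rho(k) = gamma(k) / gamma(0). Sigma^2 cancels.
  numerator   = (1)*(0.232) + (0.232)*(0.129) = 0.261928.
  denominator = (1)^2 + (0.232)^2 + (0.129)^2 = 1.070465.
  rho(1) = 0.261928 / 1.070465 = 0.2447.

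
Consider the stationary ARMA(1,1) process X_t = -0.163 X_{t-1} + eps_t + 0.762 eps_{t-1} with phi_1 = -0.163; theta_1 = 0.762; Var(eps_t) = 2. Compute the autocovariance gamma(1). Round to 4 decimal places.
\gamma(1) = 1.0778

Multiply the model equation by X_{t-k} and take expectations. With theta_0 = psi_0 = 1 and psi_j the MA(infinity) weights, this gives
  gamma(k) - sum_i phi_i gamma(k-i) = c_k,
  c_k = sigma^2 * sum_{j=k..q} theta_j psi_{j-k}   (c_k = 0 for k > q),
using gamma(-m) = gamma(m).
psi-weights needed (psi_j = theta_j + sum_i phi_i psi_{j-i}):
  psi_1 = theta_1 + phi_1 = 0.762 + (-0.163) = 0.599
Right-hand sides:
  c_0 = sigma^2 (1 + theta_1 psi_1) = 2 * (1 + (0.762)(0.599)) = 2 * 1.456438 = 2.912876
  c_1 = sigma^2 theta_1 = 2 * (0.762) = 1.524
  c_2 = 0
Equations for k = 0 and k = 1 (AR order 1):
  gamma(0) = phi_1 gamma(1) + c_0
  gamma(1) = phi_1 gamma(0) + c_1
Substituting the second into the first: gamma(0) (1 - phi_1^2) = c_0 + phi_1 c_1, so
  gamma(0) = (c_0 + phi_1 c_1) / (1 - phi_1^2) = (2.912876 + (-0.163)(1.524)) / (1 - (-0.163)^2) = 2.664464 / 0.973431 = 2.737188.
  gamma(1) = phi_1 gamma(0) + c_1 = (-0.163)(2.737188) + (1.524) = 1.077838.
Therefore gamma(1) = 1.0778 (to 4 decimal places).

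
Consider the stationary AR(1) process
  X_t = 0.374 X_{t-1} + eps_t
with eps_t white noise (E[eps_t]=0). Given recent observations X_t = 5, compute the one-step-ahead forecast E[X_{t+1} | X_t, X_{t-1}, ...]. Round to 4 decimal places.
E[X_{t+1} \mid \mathcal F_t] = 1.8700

For an AR(p) model X_t = c + sum_i phi_i X_{t-i} + eps_t, the
one-step-ahead conditional mean is
  E[X_{t+1} | X_t, ...] = c + sum_i phi_i X_{t+1-i}.
Substitute known values:
  E[X_{t+1} | ...] = (0.374) * (5)
                   = 1.8700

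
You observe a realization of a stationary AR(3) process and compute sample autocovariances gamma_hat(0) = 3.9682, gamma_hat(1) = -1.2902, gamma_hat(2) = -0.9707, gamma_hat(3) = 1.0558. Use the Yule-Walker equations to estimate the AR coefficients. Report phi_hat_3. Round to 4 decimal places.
\hat\phi_{3} = 0.0370

The Yule-Walker equations for an AR(p) process read, in matrix form,
  Gamma_p phi = r_p,   with   (Gamma_p)_{ij} = gamma(|i - j|),
                       (r_p)_i = gamma(i),   i,j = 1..p.
Substitute the sample gammas (Toeplitz matrix and right-hand side of size 3):
  Gamma_p = [[3.9682, -1.2902, -0.9707], [-1.2902, 3.9682, -1.2902], [-0.9707, -1.2902, 3.9682]]
  r_p     = [-1.2902, -0.9707, 1.0558]
Written out (R1..R3):
  (R1) 3.9682 phi_1 - 1.2902 phi_2 - 0.9707 phi_3 = -1.2902
  (R2) -1.2902 phi_1 + 3.9682 phi_2 - 1.2902 phi_3 = -0.9707
  (R3) -0.9707 phi_1 - 1.2902 phi_2 + 3.9682 phi_3 = 1.0558
Gaussian elimination:
  R2 <- R2 - (-1.2902/3.9682) R1 = R2 - (-0.325135) R1:  3.548711 phi_2 - 1.605808 phi_3 = -1.390189
  R3 <- R3 - (-0.9707/3.9682) R1 = R3 - (-0.24462) R1:  -1.605808 phi_2 + 3.730748 phi_3 = 0.740192
  R3 <- R3 - (-1.605808/3.548711) R2 = R3 - (-0.452505) R2:  3.004112 phi_3 = 0.111125
Back-substitution:
  phi_hat_3 = 0.111125 / 3.004112 = 0.036991
  phi_hat_2 = (-1.390189 - (-1.605808)(0.036991)) / 3.548711 = -0.375006
  phi_hat_1 = (-1.2902 - (-1.2902)(-0.375006) - (-0.9707)(0.036991)) / 3.9682 = -0.438014
So phi_hat = [-0.4380, -0.3750, 0.0370].
Therefore phi_hat_3 = 0.0370.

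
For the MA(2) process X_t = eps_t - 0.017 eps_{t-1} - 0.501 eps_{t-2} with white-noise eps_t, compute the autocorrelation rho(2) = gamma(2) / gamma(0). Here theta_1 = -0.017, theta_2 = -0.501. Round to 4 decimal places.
\rho(2) = -0.4004

For an MA(q) process with theta_0 = 1, the autocovariance is
  gamma(k) = sigma^2 * sum_{i=0..q-k} theta_i * theta_{i+k},
and rho(k) = gamma(k) / gamma(0). Sigma^2 cancels.
  numerator   = (1)*(-0.501) = -0.501.
  denominator = (1)^2 + (-0.017)^2 + (-0.501)^2 = 1.25129.
  rho(2) = -0.501 / 1.25129 = -0.4004.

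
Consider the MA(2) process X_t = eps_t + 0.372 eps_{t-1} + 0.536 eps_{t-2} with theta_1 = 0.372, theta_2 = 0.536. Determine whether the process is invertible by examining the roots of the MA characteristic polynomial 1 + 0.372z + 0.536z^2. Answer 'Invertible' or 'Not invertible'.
\text{Invertible}

The MA(q) characteristic polynomial is P(z) = 1 + 0.372z + 0.536z^2.
Invertibility requires all roots to lie outside the unit circle, i.e. |z| > 1 for every root.
Set 1 + (0.372) z + (0.536) z^2 = 0, i.e. a z^2 + b z + c = 0 with a = 0.536, b = 0.372, c = 1.
Discriminant D = b^2 - 4ac = (0.372)^2 - 4*(0.536)*1 = 0.138384 - (2.144) = -2.005616.
D < 0, so the roots are the complex-conjugate pair z = (-b +/- i sqrt(-D)) / (2a) = -0.347 +/- 1.3211i.
For a conjugate pair |z|^2 = z * conj(z) = (product of roots) = c/a = 1/(0.536) = 1.865672, so |z| = sqrt(1.865672) = 1.3659 for both roots.
Moduli of all roots: 1.3659, 1.3659.
All moduli strictly greater than 1? Yes.
Verdict: Invertible.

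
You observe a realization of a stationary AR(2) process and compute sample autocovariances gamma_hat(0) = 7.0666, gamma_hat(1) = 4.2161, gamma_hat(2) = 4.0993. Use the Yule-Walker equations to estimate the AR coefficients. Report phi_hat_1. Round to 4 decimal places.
\hat\phi_{1} = 0.3890

The Yule-Walker equations for an AR(p) process read, in matrix form,
  Gamma_p phi = r_p,   with   (Gamma_p)_{ij} = gamma(|i - j|),
                       (r_p)_i = gamma(i),   i,j = 1..p.
Substitute the sample gammas (Toeplitz matrix and right-hand side of size 2):
  Gamma_p = [[7.0666, 4.2161], [4.2161, 7.0666]]
  r_p     = [4.2161, 4.0993]
Written out:
  7.0666 phi_1 + 4.2161 phi_2 = 4.2161
  4.2161 phi_1 + 7.0666 phi_2 = 4.0993
Solve by Cramer's rule:
  det = gamma(0)^2 - gamma(1)^2 = (7.0666)^2 - (4.2161)^2 = 49.93683556 - 17.77549921 = 32.16133635
  phi_hat_1 = [gamma(1) gamma(0) - gamma(1) gamma(2)] / det = [(4.2161)(7.0666) - (4.2161)(4.0993)] / 32.16133635 = 12.51043353 / 32.16133635 = 0.389
  phi_hat_2 = [gamma(0) gamma(2) - gamma(1)^2] / det = [(7.0666)(4.0993) - (4.2161)^2] / 32.16133635 = 11.19261417 / 32.16133635 = 0.348
So phi_hat = [0.3890, 0.3480].
Therefore phi_hat_1 = 0.3890.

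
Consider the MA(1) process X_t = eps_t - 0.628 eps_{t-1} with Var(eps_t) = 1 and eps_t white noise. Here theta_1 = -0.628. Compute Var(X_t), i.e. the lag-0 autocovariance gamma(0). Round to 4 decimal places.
\gamma(0) = 1.3944

For an MA(q) process X_t = eps_t + sum_i theta_i eps_{t-i} with
Var(eps_t) = sigma^2, the variance is
  gamma(0) = sigma^2 * (1 + sum_i theta_i^2).
  sum_i theta_i^2 = (-0.628)^2 = 0.394384.
  gamma(0) = 1 * (1 + 0.394384) = 1 * 1.394384 = 1.394384, which rounds to 1.3944.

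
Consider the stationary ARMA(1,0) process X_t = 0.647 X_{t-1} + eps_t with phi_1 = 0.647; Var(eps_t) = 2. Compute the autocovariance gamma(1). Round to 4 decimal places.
\gamma(1) = 2.2257

Multiply the model equation by X_{t-k} and take expectations. With theta_0 = psi_0 = 1 and psi_j the MA(infinity) weights, this gives
  gamma(k) - sum_i phi_i gamma(k-i) = c_k,
  c_k = sigma^2 * sum_{j=k..q} theta_j psi_{j-k}   (c_k = 0 for k > q),
using gamma(-m) = gamma(m).
Pure AR (q = 0): c_0 = sigma^2 = 2, c_k = 0 for k >= 1.
Equations for k = 0 and k = 1 (AR order 1):
  gamma(0) = phi_1 gamma(1) + c_0
  gamma(1) = phi_1 gamma(0) + c_1
Substituting the second into the first: gamma(0) (1 - phi_1^2) = c_0 + phi_1 c_1, so
  gamma(0) = c_0 / (1 - phi_1^2) = 2 / (1 - (0.647)^2) = 2 / 0.581391 = 3.440026.
  gamma(1) = phi_1 gamma(0) = (0.647)(3.440026) = 2.225697.
Therefore gamma(1) = 2.2257 (to 4 decimal places).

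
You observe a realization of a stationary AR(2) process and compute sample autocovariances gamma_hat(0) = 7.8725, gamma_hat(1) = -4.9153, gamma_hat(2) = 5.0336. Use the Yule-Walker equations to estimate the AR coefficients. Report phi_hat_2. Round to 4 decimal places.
\hat\phi_{2} = 0.4090

The Yule-Walker equations for an AR(p) process read, in matrix form,
  Gamma_p phi = r_p,   with   (Gamma_p)_{ij} = gamma(|i - j|),
                       (r_p)_i = gamma(i),   i,j = 1..p.
Substitute the sample gammas (Toeplitz matrix and right-hand side of size 2):
  Gamma_p = [[7.8725, -4.9153], [-4.9153, 7.8725]]
  r_p     = [-4.9153, 5.0336]
Written out:
  7.8725 phi_1 - 4.9153 phi_2 = -4.9153
  -4.9153 phi_1 + 7.8725 phi_2 = 5.0336
Solve by Cramer's rule:
  det = gamma(0)^2 - gamma(1)^2 = (7.8725)^2 - (-4.9153)^2 = 61.97625625 - 24.16017409 = 37.81608216
  phi_hat_1 = [gamma(1) gamma(0) - gamma(1) gamma(2)] / det = [(-4.9153)(7.8725) - (-4.9153)(5.0336)] / 37.81608216 = -13.95404517 / 37.81608216 = -0.369
  phi_hat_2 = [gamma(0) gamma(2) - gamma(1)^2] / det = [(7.8725)(5.0336) - (-4.9153)^2] / 37.81608216 = 15.46684191 / 37.81608216 = 0.409
So phi_hat = [-0.3690, 0.4090].
Therefore phi_hat_2 = 0.4090.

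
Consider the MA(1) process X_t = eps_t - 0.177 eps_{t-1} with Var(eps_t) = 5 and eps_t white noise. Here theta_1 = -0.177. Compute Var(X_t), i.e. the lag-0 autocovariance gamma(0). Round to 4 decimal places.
\gamma(0) = 5.1566

For an MA(q) process X_t = eps_t + sum_i theta_i eps_{t-i} with
Var(eps_t) = sigma^2, the variance is
  gamma(0) = sigma^2 * (1 + sum_i theta_i^2).
  sum_i theta_i^2 = (-0.177)^2 = 0.031329.
  gamma(0) = 5 * (1 + 0.031329) = 5 * 1.031329 = 5.156645, which rounds to 5.1566.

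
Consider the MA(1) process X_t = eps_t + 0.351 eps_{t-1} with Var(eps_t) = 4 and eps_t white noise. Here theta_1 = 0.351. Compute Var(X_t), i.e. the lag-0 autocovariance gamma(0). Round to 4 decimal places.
\gamma(0) = 4.4928

For an MA(q) process X_t = eps_t + sum_i theta_i eps_{t-i} with
Var(eps_t) = sigma^2, the variance is
  gamma(0) = sigma^2 * (1 + sum_i theta_i^2).
  sum_i theta_i^2 = (0.351)^2 = 0.123201.
  gamma(0) = 4 * (1 + 0.123201) = 4 * 1.123201 = 4.492804, which rounds to 4.4928.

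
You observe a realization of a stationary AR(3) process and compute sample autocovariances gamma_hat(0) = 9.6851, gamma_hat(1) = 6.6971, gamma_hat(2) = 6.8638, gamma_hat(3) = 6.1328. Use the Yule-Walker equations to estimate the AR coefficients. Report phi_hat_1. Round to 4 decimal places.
\hat\phi_{1} = 0.3290

The Yule-Walker equations for an AR(p) process read, in matrix form,
  Gamma_p phi = r_p,   with   (Gamma_p)_{ij} = gamma(|i - j|),
                       (r_p)_i = gamma(i),   i,j = 1..p.
Substitute the sample gammas (Toeplitz matrix and right-hand side of size 3):
  Gamma_p = [[9.6851, 6.6971, 6.8638], [6.6971, 9.6851, 6.6971], [6.8638, 6.6971, 9.6851]]
  r_p     = [6.6971, 6.8638, 6.1328]
Written out (R1..R3):
  (R1) 9.6851 phi_1 + 6.6971 phi_2 + 6.8638 phi_3 = 6.6971
  (R2) 6.6971 phi_1 + 9.6851 phi_2 + 6.6971 phi_3 = 6.8638
  (R3) 6.8638 phi_1 + 6.6971 phi_2 + 9.6851 phi_3 = 6.1328
Gaussian elimination:
  R2 <- R2 - (6.6971/9.6851) R1 = R2 - (0.691485) R1:  5.054157 phi_2 + 1.950886 phi_3 = 2.232857
  R3 <- R3 - (6.8638/9.6851) R1 = R3 - (0.708697) R1:  1.950886 phi_2 + 4.820746 phi_3 = 1.386586
  R3 <- R3 - (1.950886/5.054157) R2 = R3 - (0.385996) R2:  4.067711 phi_3 = 0.524712
Back-substitution:
  phi_hat_3 = 0.524712 / 4.067711 = 0.128994
  phi_hat_2 = (2.232857 - (1.950886)(0.128994)) / 5.054157 = 0.391995
  phi_hat_1 = (6.6971 - (6.6971)(0.391995) - (6.8638)(0.128994)) / 9.6851 = 0.329008
So phi_hat = [0.3290, 0.3920, 0.1290].
Therefore phi_hat_1 = 0.3290.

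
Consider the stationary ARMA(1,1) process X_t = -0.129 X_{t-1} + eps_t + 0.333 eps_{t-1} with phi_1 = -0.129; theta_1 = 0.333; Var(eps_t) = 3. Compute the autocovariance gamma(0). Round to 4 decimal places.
\gamma(0) = 3.1270

Multiply the model equation by X_{t-k} and take expectations. With theta_0 = psi_0 = 1 and psi_j the MA(infinity) weights, this gives
  gamma(k) - sum_i phi_i gamma(k-i) = c_k,
  c_k = sigma^2 * sum_{j=k..q} theta_j psi_{j-k}   (c_k = 0 for k > q),
using gamma(-m) = gamma(m).
psi-weights needed (psi_j = theta_j + sum_i phi_i psi_{j-i}):
  psi_1 = theta_1 + phi_1 = 0.333 + (-0.129) = 0.204
Right-hand sides:
  c_0 = sigma^2 (1 + theta_1 psi_1) = 3 * (1 + (0.333)(0.204)) = 3 * 1.067932 = 3.203796
  c_1 = sigma^2 theta_1 = 3 * (0.333) = 0.999
  c_2 = 0
Equations for k = 0 and k = 1 (AR order 1):
  gamma(0) = phi_1 gamma(1) + c_0
  gamma(1) = phi_1 gamma(0) + c_1
Substituting the second into the first: gamma(0) (1 - phi_1^2) = c_0 + phi_1 c_1, so
  gamma(0) = (c_0 + phi_1 c_1) / (1 - phi_1^2) = (3.203796 + (-0.129)(0.999)) / (1 - (-0.129)^2) = 3.074925 / 0.983359 = 3.126961.
Therefore gamma(0) = 3.1270 (to 4 decimal places).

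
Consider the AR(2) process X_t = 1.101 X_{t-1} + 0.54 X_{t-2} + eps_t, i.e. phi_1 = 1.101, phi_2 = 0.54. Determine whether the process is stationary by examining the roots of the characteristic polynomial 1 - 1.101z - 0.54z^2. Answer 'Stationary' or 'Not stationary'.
\text{Not stationary}

The AR(p) characteristic polynomial is P(z) = 1 - 1.101z - 0.54z^2.
Stationarity requires all roots to lie outside the unit circle, i.e. |z| > 1 for every root.
Set 1 + (-1.101) z + (-0.54) z^2 = 0, i.e. a z^2 + b z + c = 0 with a = -0.54, b = -1.101, c = 1.
Discriminant D = b^2 - 4ac = (-1.101)^2 - 4*(-0.54)*1 = 1.212201 - (-2.16) = 3.372201.
D >= 0, so the roots are real: z = (-b +/- sqrt(D)) / (2a) = (1.101 +/- 1.836355) / (-1.08).
  z_1 = (1.101 + 1.836355) / (-1.08) = -2.7198,   |z_1| = 2.7198.
  z_2 = (1.101 - 1.836355) / (-1.08) = 0.6809,   |z_2| = 0.6809.
Moduli of all roots: 2.7198, 0.6809.
All moduli strictly greater than 1? No.
Verdict: Not stationary.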